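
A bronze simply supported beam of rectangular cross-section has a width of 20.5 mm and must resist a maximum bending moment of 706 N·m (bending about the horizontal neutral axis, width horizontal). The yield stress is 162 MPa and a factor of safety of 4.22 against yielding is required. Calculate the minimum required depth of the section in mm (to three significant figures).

σ_allow = 162/4.22 = 38.39 MPa.
For a rectangular section σ = 6M/(bh²), so h² = 6M/(b σ_allow) = 6×706000/(20.5×38.39) = 5383 mm².
h = 73.37 mm.

h = 73.4 mm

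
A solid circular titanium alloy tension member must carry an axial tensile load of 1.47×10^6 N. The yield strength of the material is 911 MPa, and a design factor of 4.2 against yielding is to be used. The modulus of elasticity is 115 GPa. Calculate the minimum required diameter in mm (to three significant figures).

Allowable stress σ_allow = 911/4.2 = 216.9 MPa.
Required area A = F/σ_allow = 1470000/216.9 = 6777 mm².
A = πd²/4 → d = √(4A/π) = 92.89 mm.

d = 92.9 mm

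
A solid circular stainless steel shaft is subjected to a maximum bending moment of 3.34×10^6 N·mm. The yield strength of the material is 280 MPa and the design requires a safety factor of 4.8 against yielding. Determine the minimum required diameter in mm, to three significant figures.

d = 83.5 mm

σ_allow = 280/4.8 = 58.33 MPa.
For a solid circular section σ = 32M/(πd³), so d³ = 32M/(π σ_allow) = 32×3340000/(π×58.33) = 583200 mm³.
d = 83.55 mm.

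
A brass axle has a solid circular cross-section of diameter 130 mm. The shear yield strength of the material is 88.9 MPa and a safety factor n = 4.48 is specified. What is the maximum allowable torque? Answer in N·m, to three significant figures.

T_allow = 8560 N·m

τ_allow = 88.9/4.48 = 19.84 MPa.
For a solid shaft T_allow = τ_allow·πd³/16; πd³/16 = π×130³/16 = 431400 mm³.
T_allow = 19.84×431400 = 8.560×10^6 N·mm = 8560 N·m.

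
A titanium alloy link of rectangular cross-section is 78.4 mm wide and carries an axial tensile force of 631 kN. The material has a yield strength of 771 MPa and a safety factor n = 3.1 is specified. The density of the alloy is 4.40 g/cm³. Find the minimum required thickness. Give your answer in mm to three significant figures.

σ_allow = 771/3.1 = 248.7 MPa.
Required area A = F/σ_allow = 631000/248.7 = 2537 mm².
t = A/w = 2537/78.4 = 32.36 mm.

t = 32.4 mm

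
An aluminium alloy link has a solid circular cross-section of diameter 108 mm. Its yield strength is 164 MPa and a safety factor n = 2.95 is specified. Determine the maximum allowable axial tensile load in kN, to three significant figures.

F_allow = 509 kN

σ_allow = 164/2.95 = 55.59 MPa.
A = πd²/4 = π×108²/4 = 9161 mm².
F_allow = σ_allow × A = 55.59×9161 = 509300 N.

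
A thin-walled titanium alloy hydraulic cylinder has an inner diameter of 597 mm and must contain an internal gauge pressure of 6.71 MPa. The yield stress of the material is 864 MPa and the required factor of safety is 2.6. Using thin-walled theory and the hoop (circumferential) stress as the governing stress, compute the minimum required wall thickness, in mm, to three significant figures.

t = 6.03 mm

σ_allow = 864/2.6 = 332.3 MPa.
Hoop stress σ_h = pD/(2t), so t = pD/(2σ_allow) = 6.71×597/(2×332.3) = 6.027 mm.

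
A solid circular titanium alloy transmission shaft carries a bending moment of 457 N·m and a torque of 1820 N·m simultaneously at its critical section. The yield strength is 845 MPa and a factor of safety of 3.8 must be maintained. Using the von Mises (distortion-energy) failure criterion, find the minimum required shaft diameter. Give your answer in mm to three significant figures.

σ_allow = σ_y/n = 845/3.8 = 222.4 MPa.
For a solid shaft σ_b = 32M/(πd³) and τ = 16T/(πd³), so the von Mises stress is σ' = (16/πd³)·√(4M²+3T²).
√(4M²+3T²) = √(4×(457000)² + 3×(1.820×10^6)²) = 3.282×10^6 N·mm.
d³ = 16×3.282×10^6/(π×222.4) = 75170 mm³.
d = 42.20 mm.

d = 42.2 mm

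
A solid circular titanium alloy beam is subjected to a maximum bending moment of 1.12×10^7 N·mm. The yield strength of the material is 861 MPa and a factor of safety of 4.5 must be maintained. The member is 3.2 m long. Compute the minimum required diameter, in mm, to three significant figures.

d = 84.2 mm

σ_allow = 861/4.5 = 191.3 MPa.
For a solid circular section σ = 32M/(πd³), so d³ = 32M/(π σ_allow) = 32×1.1200×10^7/(π×191.3) = 596200 mm³.
d = 84.17 mm.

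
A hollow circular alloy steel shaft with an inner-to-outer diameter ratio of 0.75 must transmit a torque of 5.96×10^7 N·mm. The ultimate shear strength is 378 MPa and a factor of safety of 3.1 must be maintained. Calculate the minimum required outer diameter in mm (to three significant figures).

τ_allow = 378/3.1 = 121.9 MPa.
For a hollow shaft τ = 16T/[πd_o³(1−k⁴)] with k = 0.75, so 1−k⁴ = 0.6836.
d_o³ = 16T/[π τ_allow (1−k⁴)] = 16×5.9600×10^7/(π×121.9×0.6836) = 3.642×10^6 mm³.
d_o = 153.8 mm.

d_o = 154 mm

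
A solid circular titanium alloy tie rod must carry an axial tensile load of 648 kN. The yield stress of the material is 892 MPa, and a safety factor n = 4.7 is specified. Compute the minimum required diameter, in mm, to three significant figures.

d = 65.9 mm

Allowable stress σ_allow = 892/4.7 = 189.8 MPa.
Required area A = F/σ_allow = 648000/189.8 = 3414 mm².
A = πd²/4 → d = √(4A/π) = 65.93 mm.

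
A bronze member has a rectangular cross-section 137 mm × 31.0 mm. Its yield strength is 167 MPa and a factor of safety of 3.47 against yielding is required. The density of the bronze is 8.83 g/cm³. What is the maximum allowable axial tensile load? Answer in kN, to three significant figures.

F_allow = 204 kN

σ_allow = 167/3.47 = 48.13 MPa.
A = 137×31.0 = 4247 mm².
F_allow = σ_allow × A = 48.13×4247 = 204400 N.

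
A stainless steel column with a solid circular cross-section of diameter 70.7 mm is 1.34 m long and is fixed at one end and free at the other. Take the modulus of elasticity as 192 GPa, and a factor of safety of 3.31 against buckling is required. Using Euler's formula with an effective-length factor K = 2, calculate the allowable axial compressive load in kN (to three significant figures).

I = πd⁴/64 = π×70.7⁴/64 = 1.226×10^6 mm⁴.
Effective length L_e = KL = 2×1.34 m = 2680 mm.
Euler critical load P_cr = π²EI/L_e² = π²×192000×1.226×10^6/2680² = 323600 N.
P_allow = P_cr/n = 323600/3.31 = 97760 N.

P_allow = 97.8 kN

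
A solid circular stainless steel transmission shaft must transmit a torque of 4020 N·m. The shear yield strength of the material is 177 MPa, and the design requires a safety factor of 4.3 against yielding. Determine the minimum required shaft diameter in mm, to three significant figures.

Allowable shear stress τ_allow = 177/4.3 = 41.16 MPa.
For a solid shaft τ = 16T/(πd³), so d³ = 16T/(π τ_allow) = 16×4020000/(π×41.16) = 497400 mm³.
d = (497400)^(1/3) = 79.23 mm.

d = 79.2 mm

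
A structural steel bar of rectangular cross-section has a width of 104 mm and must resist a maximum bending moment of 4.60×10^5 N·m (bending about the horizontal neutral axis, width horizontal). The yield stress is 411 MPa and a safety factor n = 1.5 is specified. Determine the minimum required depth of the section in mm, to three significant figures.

σ_allow = 411/1.5 = 274.0 MPa.
For a rectangular section σ = 6M/(bh²), so h² = 6M/(b σ_allow) = 6×4.6000×10^8/(104×274.0) = 96860 mm².
h = 311.2 mm.

h = 311 mm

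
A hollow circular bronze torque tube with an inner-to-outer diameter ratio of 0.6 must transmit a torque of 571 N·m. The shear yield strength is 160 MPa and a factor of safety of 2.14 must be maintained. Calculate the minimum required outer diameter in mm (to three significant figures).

d_o = 35.5 mm

τ_allow = 160/2.14 = 74.77 MPa.
For a hollow shaft τ = 16T/[πd_o³(1−k⁴)] with k = 0.6, so 1−k⁴ = 0.8704.
d_o³ = 16T/[π τ_allow (1−k⁴)] = 16×571000/(π×74.77×0.8704) = 44690 mm³.
d_o = 35.49 mm.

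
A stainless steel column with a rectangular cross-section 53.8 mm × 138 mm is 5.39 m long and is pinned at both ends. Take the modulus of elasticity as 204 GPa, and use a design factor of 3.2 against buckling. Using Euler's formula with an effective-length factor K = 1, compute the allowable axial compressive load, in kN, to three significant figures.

P_allow = 38.8 kN

Buckling occurs about the weak axis: I_min = h·b³/12 = 138×53.8³/12 = 1.791×10^6 mm⁴ (b = 53.8 mm is the smaller dimension).
Effective length L_e = KL = 1×5.39 m = 5390 mm.
Euler critical load P_cr = π²EI/L_e² = π²×204000×1.791×10^6/5390² = 124100 N.
P_allow = P_cr/n = 124100/3.2 = 38780 N.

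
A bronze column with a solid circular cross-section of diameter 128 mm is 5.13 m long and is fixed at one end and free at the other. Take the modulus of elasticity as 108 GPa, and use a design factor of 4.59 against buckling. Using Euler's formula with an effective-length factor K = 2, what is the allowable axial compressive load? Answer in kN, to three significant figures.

P_allow = 29.1 kN

I = πd⁴/64 = π×128⁴/64 = 1.318×10^7 mm⁴.
Effective length L_e = KL = 2×5.13 m = 10260 mm.
Euler critical load P_cr = π²EI/L_e² = π²×108000×1.318×10^7/10260² = 133400 N.
P_allow = P_cr/n = 133400/4.59 = 29070 N.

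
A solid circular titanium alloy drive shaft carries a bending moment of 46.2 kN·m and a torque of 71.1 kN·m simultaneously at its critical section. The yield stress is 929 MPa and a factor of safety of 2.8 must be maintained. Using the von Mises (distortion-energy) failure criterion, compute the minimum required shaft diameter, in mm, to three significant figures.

d = 133 mm

σ_allow = σ_y/n = 929/2.8 = 331.8 MPa.
For a solid shaft σ_b = 32M/(πd³) and τ = 16T/(πd³), so the von Mises stress is σ' = (16/πd³)·√(4M²+3T²).
√(4M²+3T²) = √(4×(4.620×10^7)² + 3×(7.110×10^7)²) = 1.540×10^8 N·mm.
d³ = 16×1.540×10^8/(π×331.8) = 2.363×10^6 mm³.
d = 133.2 mm.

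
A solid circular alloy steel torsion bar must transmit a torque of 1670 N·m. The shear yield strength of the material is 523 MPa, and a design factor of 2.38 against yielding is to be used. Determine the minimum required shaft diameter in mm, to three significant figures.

Allowable shear stress τ_allow = 523/2.38 = 219.7 MPa.
For a solid shaft τ = 16T/(πd³), so d³ = 16T/(π τ_allow) = 16×1670000/(π×219.7) = 38700 mm³.
d = (38700)^(1/3) = 33.83 mm.

d = 33.8 mm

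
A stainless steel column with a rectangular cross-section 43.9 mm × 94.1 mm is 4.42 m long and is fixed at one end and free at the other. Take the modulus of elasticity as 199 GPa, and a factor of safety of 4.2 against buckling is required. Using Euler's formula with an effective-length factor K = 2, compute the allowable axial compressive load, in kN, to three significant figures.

Buckling occurs about the weak axis: I_min = h·b³/12 = 94.1×43.9³/12 = 663400 mm⁴ (b = 43.9 mm is the smaller dimension).
Effective length L_e = KL = 2×4.42 m = 8840 mm.
Euler critical load P_cr = π²EI/L_e² = π²×199000×663400/8840² = 16670 N.
P_allow = P_cr/n = 16670/4.2 = 3970 N.

P_allow = 3.97 kN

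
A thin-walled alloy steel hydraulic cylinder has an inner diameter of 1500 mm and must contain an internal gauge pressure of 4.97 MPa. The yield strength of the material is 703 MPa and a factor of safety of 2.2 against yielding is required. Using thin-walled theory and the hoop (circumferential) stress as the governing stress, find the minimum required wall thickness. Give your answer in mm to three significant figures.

t = 11.7 mm

σ_allow = 703/2.2 = 319.5 MPa.
Hoop stress σ_h = pD/(2t), so t = pD/(2σ_allow) = 4.97×1500/(2×319.5) = 11.67 mm.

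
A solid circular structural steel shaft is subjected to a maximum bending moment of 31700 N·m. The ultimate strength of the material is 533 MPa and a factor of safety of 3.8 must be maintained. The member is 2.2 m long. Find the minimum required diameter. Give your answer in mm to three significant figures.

d = 132 mm

σ_allow = 533/3.8 = 140.3 MPa.
For a solid circular section σ = 32M/(πd³), so d³ = 32M/(π σ_allow) = 32×3.1700×10^7/(π×140.3) = 2.302×10^6 mm³.
d = 132.0 mm.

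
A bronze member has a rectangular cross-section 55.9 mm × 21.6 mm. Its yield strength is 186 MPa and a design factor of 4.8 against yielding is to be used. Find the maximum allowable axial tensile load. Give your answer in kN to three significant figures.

σ_allow = 186/4.8 = 38.75 MPa.
A = 55.9×21.6 = 1207 mm².
F_allow = σ_allow × A = 38.75×1207 = 46790 N.

F_allow = 46.8 kN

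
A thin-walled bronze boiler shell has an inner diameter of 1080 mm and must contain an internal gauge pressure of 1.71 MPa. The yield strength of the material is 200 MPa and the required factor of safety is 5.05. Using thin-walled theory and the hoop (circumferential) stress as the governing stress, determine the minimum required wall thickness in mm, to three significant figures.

σ_allow = 200/5.05 = 39.60 MPa.
Hoop stress σ_h = pD/(2t), so t = pD/(2σ_allow) = 1.71×1080/(2×39.60) = 23.32 mm.

t = 23.3 mm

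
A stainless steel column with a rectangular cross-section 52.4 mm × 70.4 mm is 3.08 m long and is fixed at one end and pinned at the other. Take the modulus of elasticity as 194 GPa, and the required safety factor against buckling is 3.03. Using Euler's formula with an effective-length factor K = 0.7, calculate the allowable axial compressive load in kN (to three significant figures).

Buckling occurs about the weak axis: I_min = h·b³/12 = 70.4×52.4³/12 = 844100 mm⁴ (b = 52.4 mm is the smaller dimension).
Effective length L_e = KL = 0.7×3.08 m = 2156 mm.
Euler critical load P_cr = π²EI/L_e² = π²×194000×844100/2156² = 347700 N.
P_allow = P_cr/n = 347700/3.03 = 114700 N.

P_allow = 115 kN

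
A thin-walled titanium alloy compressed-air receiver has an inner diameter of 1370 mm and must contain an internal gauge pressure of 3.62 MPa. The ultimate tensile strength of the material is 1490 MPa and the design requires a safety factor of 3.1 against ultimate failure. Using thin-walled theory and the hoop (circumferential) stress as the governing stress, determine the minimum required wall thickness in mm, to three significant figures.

σ_allow = 1490/3.1 = 480.6 MPa.
Hoop stress σ_h = pD/(2t), so t = pD/(2σ_allow) = 3.62×1370/(2×480.6) = 5.159 mm.

t = 5.16 mm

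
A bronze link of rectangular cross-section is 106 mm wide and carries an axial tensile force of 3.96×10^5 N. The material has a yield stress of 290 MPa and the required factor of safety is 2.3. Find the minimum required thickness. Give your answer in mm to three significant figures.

σ_allow = 290/2.3 = 126.1 MPa.
Required area A = F/σ_allow = 396000/126.1 = 3141 mm².
t = A/w = 3141/106 = 29.63 mm.

t = 29.6 mm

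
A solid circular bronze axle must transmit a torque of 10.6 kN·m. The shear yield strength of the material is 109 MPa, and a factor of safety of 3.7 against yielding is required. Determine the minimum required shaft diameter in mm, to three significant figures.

Allowable shear stress τ_allow = 109/3.7 = 29.46 MPa.
For a solid shaft τ = 16T/(πd³), so d³ = 16T/(π τ_allow) = 16×1.0600×10^7/(π×29.46) = 1.833×10^6 mm³.
d = (1.833×10^6)^(1/3) = 122.4 mm.

d = 122 mm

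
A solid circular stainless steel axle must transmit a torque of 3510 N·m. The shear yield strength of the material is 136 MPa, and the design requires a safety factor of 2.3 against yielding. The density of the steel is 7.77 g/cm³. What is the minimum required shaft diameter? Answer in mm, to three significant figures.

d = 67.1 mm

Allowable shear stress τ_allow = 136/2.3 = 59.13 MPa.
For a solid shaft τ = 16T/(πd³), so d³ = 16T/(π τ_allow) = 16×3510000/(π×59.13) = 302300 mm³.
d = (302300)^(1/3) = 67.12 mm.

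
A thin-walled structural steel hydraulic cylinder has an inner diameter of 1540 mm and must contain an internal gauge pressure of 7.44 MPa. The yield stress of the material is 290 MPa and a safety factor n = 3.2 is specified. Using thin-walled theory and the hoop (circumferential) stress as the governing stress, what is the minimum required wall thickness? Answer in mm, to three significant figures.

σ_allow = 290/3.2 = 90.62 MPa.
Hoop stress σ_h = pD/(2t), so t = pD/(2σ_allow) = 7.44×1540/(2×90.62) = 63.21 mm.

t = 63.2 mm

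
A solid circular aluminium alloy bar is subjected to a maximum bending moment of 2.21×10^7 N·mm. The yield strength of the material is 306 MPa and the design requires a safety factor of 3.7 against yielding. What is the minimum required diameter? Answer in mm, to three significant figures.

σ_allow = 306/3.7 = 82.70 MPa.
For a solid circular section σ = 32M/(πd³), so d³ = 32M/(π σ_allow) = 32×2.2100×10^7/(π×82.70) = 2.722×10^6 mm³.
d = 139.6 mm.

d = 140 mm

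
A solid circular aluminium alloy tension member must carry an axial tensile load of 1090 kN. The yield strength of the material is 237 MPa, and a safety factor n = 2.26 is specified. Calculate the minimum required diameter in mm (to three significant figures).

d = 115 mm

Allowable stress σ_allow = 237/2.26 = 104.9 MPa.
Required area A = F/σ_allow = 1090000/104.9 = 10390 mm².
A = πd²/4 → d = √(4A/π) = 115.0 mm.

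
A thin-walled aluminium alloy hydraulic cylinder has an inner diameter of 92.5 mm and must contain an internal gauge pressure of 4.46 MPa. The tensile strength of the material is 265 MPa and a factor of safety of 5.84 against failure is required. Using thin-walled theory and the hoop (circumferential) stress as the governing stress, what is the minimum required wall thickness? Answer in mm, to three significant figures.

σ_allow = 265/5.84 = 45.38 MPa.
Hoop stress σ_h = pD/(2t), so t = pD/(2σ_allow) = 4.46×92.5/(2×45.38) = 4.546 mm.

t = 4.55 mm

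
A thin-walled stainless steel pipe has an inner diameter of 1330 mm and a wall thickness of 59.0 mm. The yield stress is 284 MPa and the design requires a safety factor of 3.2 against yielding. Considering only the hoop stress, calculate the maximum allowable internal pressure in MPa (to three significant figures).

p_allow = 7.87 MPa

σ_allow = 284/3.2 = 88.75 MPa.
σ_h = pD/(2t) → p_allow = 2σ_allow t/D = 2×88.75×59.0/1330 = 7.874 MPa.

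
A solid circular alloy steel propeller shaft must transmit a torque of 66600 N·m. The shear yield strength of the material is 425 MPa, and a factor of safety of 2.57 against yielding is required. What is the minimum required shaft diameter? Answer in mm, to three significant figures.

d = 127 mm

Allowable shear stress τ_allow = 425/2.57 = 165.4 MPa.
For a solid shaft τ = 16T/(πd³), so d³ = 16T/(π τ_allow) = 16×6.6600×10^7/(π×165.4) = 2.051×10^6 mm³.
d = (2.051×10^6)^(1/3) = 127.1 mm.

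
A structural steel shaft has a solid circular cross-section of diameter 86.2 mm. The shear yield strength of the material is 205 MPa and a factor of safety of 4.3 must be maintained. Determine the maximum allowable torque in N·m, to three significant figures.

T_allow = 6000 N·m

τ_allow = 205/4.3 = 47.67 MPa.
For a solid shaft T_allow = τ_allow·πd³/16; πd³/16 = π×86.2³/16 = 125800 mm³.
T_allow = 47.67×125800 = 5.996×10^6 N·mm = 5996 N·m.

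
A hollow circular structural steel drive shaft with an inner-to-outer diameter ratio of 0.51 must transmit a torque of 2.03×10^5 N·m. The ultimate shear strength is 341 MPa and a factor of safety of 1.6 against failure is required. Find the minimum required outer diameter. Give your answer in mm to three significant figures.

d_o = 173 mm

τ_allow = 341/1.6 = 213.1 MPa.
For a hollow shaft τ = 16T/[πd_o³(1−k⁴)] with k = 0.51, so 1−k⁴ = 0.9323.
d_o³ = 16T/[π τ_allow (1−k⁴)] = 16×2.0300×10^8/(π×213.1×0.9323) = 5.203×10^6 mm³.
d_o = 173.3 mm.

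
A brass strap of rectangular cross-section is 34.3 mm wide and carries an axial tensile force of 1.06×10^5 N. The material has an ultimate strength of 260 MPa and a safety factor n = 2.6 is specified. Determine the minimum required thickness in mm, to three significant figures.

σ_allow = 260/2.6 = 100.0 MPa.
Required area A = F/σ_allow = 106000/100.0 = 1060 mm².
t = A/w = 1060/34.3 = 30.90 mm.

t = 30.9 mm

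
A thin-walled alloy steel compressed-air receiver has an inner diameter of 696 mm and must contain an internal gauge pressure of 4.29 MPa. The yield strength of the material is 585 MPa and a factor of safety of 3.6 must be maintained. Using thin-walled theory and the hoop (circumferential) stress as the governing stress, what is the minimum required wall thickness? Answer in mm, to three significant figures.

t = 9.19 mm

σ_allow = 585/3.6 = 162.5 MPa.
Hoop stress σ_h = pD/(2t), so t = pD/(2σ_allow) = 4.29×696/(2×162.5) = 9.187 mm.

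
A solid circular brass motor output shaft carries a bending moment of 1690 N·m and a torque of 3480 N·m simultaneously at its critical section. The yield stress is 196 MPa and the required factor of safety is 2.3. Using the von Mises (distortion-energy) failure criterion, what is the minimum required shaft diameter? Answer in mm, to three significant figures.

d = 74.5 mm

σ_allow = σ_y/n = 196/2.3 = 85.22 MPa.
For a solid shaft σ_b = 32M/(πd³) and τ = 16T/(πd³), so the von Mises stress is σ' = (16/πd³)·√(4M²+3T²).
√(4M²+3T²) = √(4×(1.690×10^6)² + 3×(3.480×10^6)²) = 6.911×10^6 N·mm.
d³ = 16×6.911×10^6/(π×85.22) = 413000 mm³.
d = 74.47 mm.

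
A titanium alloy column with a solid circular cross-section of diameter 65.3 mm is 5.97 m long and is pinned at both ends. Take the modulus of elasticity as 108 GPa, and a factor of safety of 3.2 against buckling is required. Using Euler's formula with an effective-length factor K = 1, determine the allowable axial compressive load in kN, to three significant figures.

I = πd⁴/64 = π×65.3⁴/64 = 892500 mm⁴.
Effective length L_e = KL = 1×5.97 m = 5970 mm.
Euler critical load P_cr = π²EI/L_e² = π²×108000×892500/5970² = 26690 N.
P_allow = P_cr/n = 26690/3.2 = 8342 N.

P_allow = 8.34 kN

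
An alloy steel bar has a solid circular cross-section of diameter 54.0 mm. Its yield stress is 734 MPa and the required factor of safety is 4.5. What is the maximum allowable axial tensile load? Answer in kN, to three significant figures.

F_allow = 374 kN

σ_allow = 734/4.5 = 163.1 MPa.
A = πd²/4 = π×54.0²/4 = 2290 mm².
F_allow = σ_allow × A = 163.1×2290 = 373600 N.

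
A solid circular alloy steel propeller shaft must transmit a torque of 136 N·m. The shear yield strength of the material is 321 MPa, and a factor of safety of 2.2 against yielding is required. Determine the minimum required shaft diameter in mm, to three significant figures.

Allowable shear stress τ_allow = 321/2.2 = 145.9 MPa.
For a solid shaft τ = 16T/(πd³), so d³ = 16T/(π τ_allow) = 16×136000/(π×145.9) = 4747 mm³.
d = (4747)^(1/3) = 16.81 mm.

d = 16.8 mm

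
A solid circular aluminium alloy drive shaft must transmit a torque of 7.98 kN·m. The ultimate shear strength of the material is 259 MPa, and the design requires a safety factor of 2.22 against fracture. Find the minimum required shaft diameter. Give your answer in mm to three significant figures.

d = 70.4 mm

Allowable shear stress τ_allow = 259/2.22 = 116.7 MPa.
For a solid shaft τ = 16T/(πd³), so d³ = 16T/(π τ_allow) = 16×7980000/(π×116.7) = 348400 mm³.
d = (348400)^(1/3) = 70.36 mm.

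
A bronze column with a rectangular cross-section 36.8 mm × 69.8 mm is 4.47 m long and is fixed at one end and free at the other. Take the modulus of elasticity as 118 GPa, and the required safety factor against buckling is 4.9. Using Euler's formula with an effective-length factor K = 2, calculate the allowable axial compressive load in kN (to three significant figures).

Buckling occurs about the weak axis: I_min = h·b³/12 = 69.8×36.8³/12 = 289900 mm⁴ (b = 36.8 mm is the smaller dimension).
Effective length L_e = KL = 2×4.47 m = 8940 mm.
Euler critical load P_cr = π²EI/L_e² = π²×118000×289900/8940² = 4224 N.
P_allow = P_cr/n = 4224/4.9 = 862.0 N.

P_allow = 0.862 kN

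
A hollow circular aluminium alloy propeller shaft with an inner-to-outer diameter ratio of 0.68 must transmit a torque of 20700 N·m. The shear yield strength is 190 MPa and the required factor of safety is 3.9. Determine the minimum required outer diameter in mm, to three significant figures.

τ_allow = 190/3.9 = 48.72 MPa.
For a hollow shaft τ = 16T/[πd_o³(1−k⁴)] with k = 0.68, so 1−k⁴ = 0.7862.
d_o³ = 16T/[π τ_allow (1−k⁴)] = 16×2.0700×10^7/(π×48.72×0.7862) = 2.752×10^6 mm³.
d_o = 140.1 mm.

d_o = 140 mm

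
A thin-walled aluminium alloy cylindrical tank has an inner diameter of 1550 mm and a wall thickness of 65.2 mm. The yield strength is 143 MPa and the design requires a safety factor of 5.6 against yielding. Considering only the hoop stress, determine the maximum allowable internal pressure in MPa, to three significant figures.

p_allow = 2.15 MPa

σ_allow = 143/5.6 = 25.54 MPa.
σ_h = pD/(2t) → p_allow = 2σ_allow t/D = 2×25.54×65.2/1550 = 2.148 MPa.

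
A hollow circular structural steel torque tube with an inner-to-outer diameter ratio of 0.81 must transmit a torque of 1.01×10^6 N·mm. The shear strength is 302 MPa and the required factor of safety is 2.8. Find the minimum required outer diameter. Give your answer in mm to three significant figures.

τ_allow = 302/2.8 = 107.9 MPa.
For a hollow shaft τ = 16T/[πd_o³(1−k⁴)] with k = 0.81, so 1−k⁴ = 0.5695.
d_o³ = 16T/[π τ_allow (1−k⁴)] = 16×1010000/(π×107.9×0.5695) = 83740 mm³.
d_o = 43.75 mm.

d_o = 43.7 mm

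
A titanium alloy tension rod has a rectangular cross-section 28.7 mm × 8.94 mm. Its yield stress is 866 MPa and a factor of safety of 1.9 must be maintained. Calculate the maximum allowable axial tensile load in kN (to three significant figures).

σ_allow = 866/1.9 = 455.8 MPa.
A = 28.7×8.94 = 256.6 mm².
F_allow = σ_allow × A = 455.8×256.6 = 116900 N.

F_allow = 117 kN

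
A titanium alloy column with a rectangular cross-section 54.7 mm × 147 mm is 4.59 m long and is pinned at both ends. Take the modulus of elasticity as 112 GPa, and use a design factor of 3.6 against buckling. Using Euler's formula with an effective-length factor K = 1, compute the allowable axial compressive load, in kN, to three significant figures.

Buckling occurs about the weak axis: I_min = h·b³/12 = 147×54.7³/12 = 2.005×10^6 mm⁴ (b = 54.7 mm is the smaller dimension).
Effective length L_e = KL = 1×4.59 m = 4590 mm.
Euler critical load P_cr = π²EI/L_e² = π²×112000×2.005×10^6/4590² = 105200 N.
P_allow = P_cr/n = 105200/3.6 = 29220 N.

P_allow = 29.2 kN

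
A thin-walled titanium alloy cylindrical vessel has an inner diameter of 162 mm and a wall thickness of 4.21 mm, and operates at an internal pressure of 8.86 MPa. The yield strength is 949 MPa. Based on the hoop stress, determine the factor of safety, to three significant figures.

n = 5.57

σ_h = pD/(2t) = 8.86×162/(2×4.21) = 170.5 MPa.
n = 949/170.5 = 5.567.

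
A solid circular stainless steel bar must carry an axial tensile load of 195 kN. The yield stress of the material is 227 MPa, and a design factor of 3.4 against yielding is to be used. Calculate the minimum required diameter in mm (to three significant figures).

d = 61.0 mm

Allowable stress σ_allow = 227/3.4 = 66.76 MPa.
Required area A = F/σ_allow = 195000/66.76 = 2921 mm².
A = πd²/4 → d = √(4A/π) = 60.98 mm.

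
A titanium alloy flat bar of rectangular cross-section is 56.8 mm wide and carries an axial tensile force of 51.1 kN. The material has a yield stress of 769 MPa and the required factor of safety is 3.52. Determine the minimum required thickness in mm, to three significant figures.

σ_allow = 769/3.52 = 218.5 MPa.
Required area A = F/σ_allow = 51100/218.5 = 233.9 mm².
t = A/w = 233.9/56.8 = 4.118 mm.

t = 4.12 mm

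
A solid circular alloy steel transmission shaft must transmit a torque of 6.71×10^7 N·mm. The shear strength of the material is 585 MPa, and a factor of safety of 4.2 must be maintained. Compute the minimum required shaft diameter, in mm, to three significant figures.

Allowable shear stress τ_allow = 585/4.2 = 139.3 MPa.
For a solid shaft τ = 16T/(πd³), so d³ = 16T/(π τ_allow) = 16×6.7100×10^7/(π×139.3) = 2.453×10^6 mm³.
d = (2.453×10^6)^(1/3) = 134.9 mm.

d = 135 mm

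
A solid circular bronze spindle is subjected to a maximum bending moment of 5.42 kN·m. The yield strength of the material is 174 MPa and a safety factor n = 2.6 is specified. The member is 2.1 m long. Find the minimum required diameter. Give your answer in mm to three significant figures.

σ_allow = 174/2.6 = 66.92 MPa.
For a solid circular section σ = 32M/(πd³), so d³ = 32M/(π σ_allow) = 32×5420000/(π×66.92) = 824900 mm³.
d = 93.79 mm.

d = 93.8 mm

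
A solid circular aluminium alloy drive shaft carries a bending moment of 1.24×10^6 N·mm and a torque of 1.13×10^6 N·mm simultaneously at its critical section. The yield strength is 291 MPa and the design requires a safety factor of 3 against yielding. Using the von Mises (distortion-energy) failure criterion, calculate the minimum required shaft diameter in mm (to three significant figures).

d = 54.9 mm

σ_allow = σ_y/n = 291/3 = 97.00 MPa.
For a solid shaft σ_b = 32M/(πd³) and τ = 16T/(πd³), so the von Mises stress is σ' = (16/πd³)·√(4M²+3T²).
√(4M²+3T²) = √(4×(1.240×10^6)² + 3×(1.130×10^6)²) = 3.159×10^6 N·mm.
d³ = 16×3.159×10^6/(π×97.00) = 165900 mm³.
d = 54.95 mm.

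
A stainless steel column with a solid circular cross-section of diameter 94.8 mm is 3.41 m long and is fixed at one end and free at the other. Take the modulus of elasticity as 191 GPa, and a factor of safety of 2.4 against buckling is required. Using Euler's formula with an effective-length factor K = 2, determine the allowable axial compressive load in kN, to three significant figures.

P_allow = 67.0 kN

I = πd⁴/64 = π×94.8⁴/64 = 3.965×10^6 mm⁴.
Effective length L_e = KL = 2×3.41 m = 6820 mm.
Euler critical load P_cr = π²EI/L_e² = π²×191000×3.965×10^6/6820² = 160700 N.
P_allow = P_cr/n = 160700/2.4 = 66950 N.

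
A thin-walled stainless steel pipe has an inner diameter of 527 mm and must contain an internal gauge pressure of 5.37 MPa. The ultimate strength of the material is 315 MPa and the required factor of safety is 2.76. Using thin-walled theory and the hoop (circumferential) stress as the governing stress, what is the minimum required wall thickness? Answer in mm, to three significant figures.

σ_allow = 315/2.76 = 114.1 MPa.
Hoop stress σ_h = pD/(2t), so t = pD/(2σ_allow) = 5.37×527/(2×114.1) = 12.40 mm.

t = 12.4 mm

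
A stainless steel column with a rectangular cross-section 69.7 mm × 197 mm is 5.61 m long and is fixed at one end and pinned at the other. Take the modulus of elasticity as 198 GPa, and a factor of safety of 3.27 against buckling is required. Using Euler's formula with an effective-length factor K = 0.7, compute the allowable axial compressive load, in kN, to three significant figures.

Buckling occurs about the weak axis: I_min = h·b³/12 = 197×69.7³/12 = 5.559×10^6 mm⁴ (b = 69.7 mm is the smaller dimension).
Effective length L_e = KL = 0.7×5.61 m = 3927 mm.
Euler critical load P_cr = π²EI/L_e² = π²×198000×5.559×10^6/3927² = 704400 N.
P_allow = P_cr/n = 704400/3.27 = 215400 N.

P_allow = 215 kN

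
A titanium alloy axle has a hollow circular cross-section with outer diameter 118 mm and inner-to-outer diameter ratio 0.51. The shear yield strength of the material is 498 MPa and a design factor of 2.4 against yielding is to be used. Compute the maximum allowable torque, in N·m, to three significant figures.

τ_allow = 498/2.4 = 207.5 MPa.
For a hollow shaft T_allow = τ_allow·πd_o³(1−k⁴)/16 with 1−k⁴ = 0.9323, so πd_o³(1−k⁴)/16 = 300800 mm³.
T_allow = 207.5×300800 = 6.241×10^7 N·mm = 62410 N·m.

T_allow = 62400 N·m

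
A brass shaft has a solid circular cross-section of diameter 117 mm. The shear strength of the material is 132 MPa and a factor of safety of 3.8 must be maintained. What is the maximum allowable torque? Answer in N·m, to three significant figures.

τ_allow = 132/3.8 = 34.74 MPa.
For a solid shaft T_allow = τ_allow·πd³/16; πd³/16 = π×117³/16 = 314500 mm³.
T_allow = 34.74×314500 = 1.092×10^7 N·mm = 10920 N·m.

T_allow = 10900 N·m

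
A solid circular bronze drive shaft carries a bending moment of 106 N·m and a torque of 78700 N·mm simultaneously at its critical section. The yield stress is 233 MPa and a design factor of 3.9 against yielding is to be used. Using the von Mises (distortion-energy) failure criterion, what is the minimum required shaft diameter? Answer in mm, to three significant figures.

σ_allow = σ_y/n = 233/3.9 = 59.74 MPa.
For a solid shaft σ_b = 32M/(πd³) and τ = 16T/(πd³), so the von Mises stress is σ' = (16/πd³)·√(4M²+3T²).
√(4M²+3T²) = √(4×(106000)² + 3×(78700)²) = 252000 N·mm.
d³ = 16×252000/(π×59.74) = 21490 mm³.
d = 27.80 mm.

d = 27.8 mm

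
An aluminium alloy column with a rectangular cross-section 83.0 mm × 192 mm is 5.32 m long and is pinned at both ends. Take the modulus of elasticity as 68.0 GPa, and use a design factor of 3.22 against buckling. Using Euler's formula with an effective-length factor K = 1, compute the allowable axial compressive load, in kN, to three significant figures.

Buckling occurs about the weak axis: I_min = h·b³/12 = 192×83.0³/12 = 9.149×10^6 mm⁴ (b = 83.0 mm is the smaller dimension).
Effective length L_e = KL = 1×5.32 m = 5320 mm.
Euler critical load P_cr = π²EI/L_e² = π²×68000×9.149×10^6/5320² = 216900 N.
P_allow = P_cr/n = 216900/3.22 = 67370 N.

P_allow = 67.4 kN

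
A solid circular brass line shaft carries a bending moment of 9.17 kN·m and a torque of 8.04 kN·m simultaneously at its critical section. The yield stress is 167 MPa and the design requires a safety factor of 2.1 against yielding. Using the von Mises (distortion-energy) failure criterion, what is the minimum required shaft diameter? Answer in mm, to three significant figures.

σ_allow = σ_y/n = 167/2.1 = 79.52 MPa.
For a solid shaft σ_b = 32M/(πd³) and τ = 16T/(πd³), so the von Mises stress is σ' = (16/πd³)·√(4M²+3T²).
√(4M²+3T²) = √(4×(9.170×10^6)² + 3×(8.040×10^6)²) = 2.303×10^7 N·mm.
d³ = 16×2.303×10^7/(π×79.52) = 1.475×10^6 mm³.
d = 113.8 mm.

d = 114 mm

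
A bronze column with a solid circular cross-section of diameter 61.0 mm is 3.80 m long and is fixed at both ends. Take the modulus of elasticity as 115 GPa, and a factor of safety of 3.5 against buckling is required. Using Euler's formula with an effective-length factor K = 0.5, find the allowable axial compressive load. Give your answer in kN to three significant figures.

I = πd⁴/64 = π×61.0⁴/64 = 679700 mm⁴.
Effective length L_e = KL = 0.5×3.80 m = 1900 mm.
Euler critical load P_cr = π²EI/L_e² = π²×115000×679700/1900² = 213700 N.
P_allow = P_cr/n = 213700/3.5 = 61050 N.

P_allow = 61.1 kN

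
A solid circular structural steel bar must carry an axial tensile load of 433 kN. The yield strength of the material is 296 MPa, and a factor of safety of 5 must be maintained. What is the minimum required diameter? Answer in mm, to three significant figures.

d = 96.5 mm

Allowable stress σ_allow = 296/5 = 59.20 MPa.
Required area A = F/σ_allow = 433000/59.20 = 7314 mm².
A = πd²/4 → d = √(4A/π) = 96.50 mm.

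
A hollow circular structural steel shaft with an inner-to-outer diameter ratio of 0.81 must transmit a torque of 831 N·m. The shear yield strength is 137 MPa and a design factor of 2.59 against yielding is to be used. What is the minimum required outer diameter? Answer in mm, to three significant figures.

τ_allow = 137/2.59 = 52.90 MPa.
For a hollow shaft τ = 16T/[πd_o³(1−k⁴)] with k = 0.81, so 1−k⁴ = 0.5695.
d_o³ = 16T/[π τ_allow (1−k⁴)] = 16×831000/(π×52.90×0.5695) = 140500 mm³.
d_o = 51.98 mm.

d_o = 52.0 mm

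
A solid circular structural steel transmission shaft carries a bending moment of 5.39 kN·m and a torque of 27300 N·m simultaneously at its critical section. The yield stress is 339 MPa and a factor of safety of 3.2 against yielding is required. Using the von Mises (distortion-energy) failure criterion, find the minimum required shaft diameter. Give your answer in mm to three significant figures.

d = 133 mm

σ_allow = σ_y/n = 339/3.2 = 105.9 MPa.
For a solid shaft σ_b = 32M/(πd³) and τ = 16T/(πd³), so the von Mises stress is σ' = (16/πd³)·√(4M²+3T²).
√(4M²+3T²) = √(4×(5.390×10^6)² + 3×(2.730×10^7)²) = 4.850×10^7 N·mm.
d³ = 16×4.850×10^7/(π×105.9) = 2.332×10^6 mm³.
d = 132.6 mm.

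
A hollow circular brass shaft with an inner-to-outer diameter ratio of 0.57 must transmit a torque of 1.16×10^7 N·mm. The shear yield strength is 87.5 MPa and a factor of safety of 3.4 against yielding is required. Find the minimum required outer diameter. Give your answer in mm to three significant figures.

d_o = 137 mm

τ_allow = 87.5/3.4 = 25.74 MPa.
For a hollow shaft τ = 16T/[πd_o³(1−k⁴)] with k = 0.57, so 1−k⁴ = 0.8944.
d_o³ = 16T/[π τ_allow (1−k⁴)] = 16×1.1600×10^7/(π×25.74×0.8944) = 2.567×10^6 mm³.
d_o = 136.9 mm.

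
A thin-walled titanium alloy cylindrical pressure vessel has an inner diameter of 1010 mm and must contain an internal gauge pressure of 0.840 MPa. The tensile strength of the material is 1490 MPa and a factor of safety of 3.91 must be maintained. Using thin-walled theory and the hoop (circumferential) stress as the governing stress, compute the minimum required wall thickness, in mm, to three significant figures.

t = 1.11 mm

σ_allow = 1490/3.91 = 381.1 MPa.
Hoop stress σ_h = pD/(2t), so t = pD/(2σ_allow) = 0.840×1010/(2×381.1) = 1.113 mm.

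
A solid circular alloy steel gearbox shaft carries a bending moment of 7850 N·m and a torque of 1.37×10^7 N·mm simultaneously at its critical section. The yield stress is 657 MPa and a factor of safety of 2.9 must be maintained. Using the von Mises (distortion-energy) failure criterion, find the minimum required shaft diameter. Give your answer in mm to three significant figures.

d = 86.2 mm

σ_allow = σ_y/n = 657/2.9 = 226.6 MPa.
For a solid shaft σ_b = 32M/(πd³) and τ = 16T/(πd³), so the von Mises stress is σ' = (16/πd³)·√(4M²+3T²).
√(4M²+3T²) = √(4×(7.850×10^6)² + 3×(1.370×10^7)²) = 2.845×10^7 N·mm.
d³ = 16×2.845×10^7/(π×226.6) = 639600 mm³.
d = 86.16 mm.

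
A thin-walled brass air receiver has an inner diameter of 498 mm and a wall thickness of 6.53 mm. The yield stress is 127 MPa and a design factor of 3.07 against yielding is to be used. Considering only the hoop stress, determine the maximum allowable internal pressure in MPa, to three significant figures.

p_allow = 1.08 MPa

σ_allow = 127/3.07 = 41.37 MPa.
σ_h = pD/(2t) → p_allow = 2σ_allow t/D = 2×41.37×6.53/498 = 1.085 MPa.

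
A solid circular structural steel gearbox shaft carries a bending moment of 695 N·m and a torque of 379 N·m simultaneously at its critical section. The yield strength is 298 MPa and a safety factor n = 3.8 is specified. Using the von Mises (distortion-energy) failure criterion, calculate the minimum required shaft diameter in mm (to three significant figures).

σ_allow = σ_y/n = 298/3.8 = 78.42 MPa.
For a solid shaft σ_b = 32M/(πd³) and τ = 16T/(πd³), so the von Mises stress is σ' = (16/πd³)·√(4M²+3T²).
√(4M²+3T²) = √(4×(695000)² + 3×(379000)²) = 1.537×10^6 N·mm.
d³ = 16×1.537×10^6/(π×78.42) = 99830 mm³.
d = 46.39 mm.

d = 46.4 mm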